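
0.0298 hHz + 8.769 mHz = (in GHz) 2.989e-09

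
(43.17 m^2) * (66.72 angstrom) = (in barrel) 1.812e-06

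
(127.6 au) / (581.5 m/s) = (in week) 5.428e+04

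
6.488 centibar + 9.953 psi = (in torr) 563.4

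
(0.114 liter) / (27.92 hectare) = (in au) 2.729e-21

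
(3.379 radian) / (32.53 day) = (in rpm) 1.148e-05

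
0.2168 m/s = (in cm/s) 21.68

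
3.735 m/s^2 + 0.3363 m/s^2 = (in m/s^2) 4.071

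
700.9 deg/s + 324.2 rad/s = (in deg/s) 1.928e+04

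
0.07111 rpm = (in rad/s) 0.007447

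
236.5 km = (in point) 6.704e+08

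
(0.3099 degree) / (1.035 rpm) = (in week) 8.251e-08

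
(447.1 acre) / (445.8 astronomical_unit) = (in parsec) 8.792e-25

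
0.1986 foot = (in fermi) 6.053e+13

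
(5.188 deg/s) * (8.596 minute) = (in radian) 46.7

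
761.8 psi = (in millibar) 5.252e+04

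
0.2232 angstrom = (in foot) 7.323e-11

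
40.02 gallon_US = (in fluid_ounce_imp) 5332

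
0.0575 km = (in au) 3.844e-10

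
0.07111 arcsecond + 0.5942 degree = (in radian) 0.01037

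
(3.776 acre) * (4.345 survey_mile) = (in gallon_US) 2.823e+10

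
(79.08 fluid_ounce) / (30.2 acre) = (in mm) 1.914e-05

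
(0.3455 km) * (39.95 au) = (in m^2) 2.065e+15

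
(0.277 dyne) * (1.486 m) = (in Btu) 3.901e-09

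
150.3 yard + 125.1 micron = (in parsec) 4.454e-15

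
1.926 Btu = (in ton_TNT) 4.857e-07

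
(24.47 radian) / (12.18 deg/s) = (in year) 3.65e-06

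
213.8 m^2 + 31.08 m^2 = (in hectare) 0.02449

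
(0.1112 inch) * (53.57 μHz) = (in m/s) 1.513e-07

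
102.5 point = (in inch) 1.424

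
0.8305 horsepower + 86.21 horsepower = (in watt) 6.491e+04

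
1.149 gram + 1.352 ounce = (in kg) 0.03948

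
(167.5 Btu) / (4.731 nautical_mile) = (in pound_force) 4.534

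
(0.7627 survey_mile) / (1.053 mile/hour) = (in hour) 0.7243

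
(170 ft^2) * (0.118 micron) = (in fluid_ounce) 0.06302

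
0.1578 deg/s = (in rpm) 0.0263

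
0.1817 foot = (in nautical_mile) 2.99e-05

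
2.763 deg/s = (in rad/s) 0.04822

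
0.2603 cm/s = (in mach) 7.645e-06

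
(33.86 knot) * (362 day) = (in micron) 5.448e+14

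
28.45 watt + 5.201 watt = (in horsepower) 0.04513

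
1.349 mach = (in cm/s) 4.593e+04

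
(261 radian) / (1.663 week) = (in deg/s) 0.01487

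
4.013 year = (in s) 1.266e+08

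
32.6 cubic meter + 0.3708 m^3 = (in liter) 3.297e+04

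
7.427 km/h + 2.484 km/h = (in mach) 0.008085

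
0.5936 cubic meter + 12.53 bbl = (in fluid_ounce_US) 8.743e+04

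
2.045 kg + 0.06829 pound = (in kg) 2.076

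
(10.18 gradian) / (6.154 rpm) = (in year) 7.868e-09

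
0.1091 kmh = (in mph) 0.06779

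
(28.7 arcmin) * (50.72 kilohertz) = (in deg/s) 2.426e+04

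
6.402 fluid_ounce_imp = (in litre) 0.1819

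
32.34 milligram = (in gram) 0.03234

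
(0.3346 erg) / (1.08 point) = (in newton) 8.782e-05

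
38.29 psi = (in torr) 1980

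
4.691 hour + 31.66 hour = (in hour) 36.35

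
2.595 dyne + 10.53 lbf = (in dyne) 4.684e+06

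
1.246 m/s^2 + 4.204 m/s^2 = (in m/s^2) 5.45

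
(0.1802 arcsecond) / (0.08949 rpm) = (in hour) 2.59e-08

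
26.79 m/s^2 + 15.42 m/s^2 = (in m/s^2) 42.21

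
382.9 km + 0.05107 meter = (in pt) 1.085e+09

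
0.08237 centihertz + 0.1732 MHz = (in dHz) 1.732e+06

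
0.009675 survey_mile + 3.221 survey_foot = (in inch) 651.7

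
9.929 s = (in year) 3.148e-07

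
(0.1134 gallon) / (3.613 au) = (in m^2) 7.942e-16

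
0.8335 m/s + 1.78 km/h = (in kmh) 4.781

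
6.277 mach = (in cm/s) 2.137e+05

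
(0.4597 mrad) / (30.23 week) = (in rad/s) 2.514e-11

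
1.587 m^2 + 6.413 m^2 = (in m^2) 8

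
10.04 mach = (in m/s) 3419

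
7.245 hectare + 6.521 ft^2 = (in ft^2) 7.799e+05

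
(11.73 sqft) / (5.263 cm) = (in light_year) 2.189e-15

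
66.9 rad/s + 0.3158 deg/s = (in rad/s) 66.91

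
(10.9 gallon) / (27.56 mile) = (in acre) 2.299e-10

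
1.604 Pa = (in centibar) 0.001604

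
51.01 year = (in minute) 2.681e+07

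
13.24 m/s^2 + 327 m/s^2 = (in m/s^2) 340.2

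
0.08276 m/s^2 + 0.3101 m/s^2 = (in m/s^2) 0.3929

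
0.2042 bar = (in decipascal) 2.042e+05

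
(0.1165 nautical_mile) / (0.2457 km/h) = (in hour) 0.8781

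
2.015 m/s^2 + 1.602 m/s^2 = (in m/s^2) 3.617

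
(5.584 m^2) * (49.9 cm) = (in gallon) 736.1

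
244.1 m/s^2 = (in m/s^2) 244.1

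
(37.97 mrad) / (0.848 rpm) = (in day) 4.949e-06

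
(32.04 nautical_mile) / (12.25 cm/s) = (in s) 4.844e+05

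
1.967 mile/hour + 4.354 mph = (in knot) 5.493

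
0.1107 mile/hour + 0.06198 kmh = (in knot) 0.1297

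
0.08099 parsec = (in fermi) 2.499e+30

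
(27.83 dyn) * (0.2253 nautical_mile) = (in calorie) 0.02775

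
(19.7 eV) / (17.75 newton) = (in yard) 1.945e-19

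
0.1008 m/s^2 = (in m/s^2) 0.1008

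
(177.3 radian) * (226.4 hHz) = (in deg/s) 2.3e+08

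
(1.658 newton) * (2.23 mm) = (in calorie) 0.0008837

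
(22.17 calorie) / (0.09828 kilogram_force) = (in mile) 0.0598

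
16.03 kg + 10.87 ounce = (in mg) 1.634e+07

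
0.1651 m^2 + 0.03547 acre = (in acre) 0.03551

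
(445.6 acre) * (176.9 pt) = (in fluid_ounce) 3.805e+09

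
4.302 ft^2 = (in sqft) 4.302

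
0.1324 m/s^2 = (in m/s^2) 0.1324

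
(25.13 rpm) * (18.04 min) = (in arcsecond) 5.875e+08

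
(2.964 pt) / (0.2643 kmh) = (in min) 0.0002374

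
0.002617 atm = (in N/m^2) 265.2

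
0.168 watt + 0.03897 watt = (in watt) 0.207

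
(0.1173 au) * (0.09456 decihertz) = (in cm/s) 1.659e+10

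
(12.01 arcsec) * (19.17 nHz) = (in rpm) 1.066e-11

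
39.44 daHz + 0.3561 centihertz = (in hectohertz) 3.944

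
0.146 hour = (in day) 0.006083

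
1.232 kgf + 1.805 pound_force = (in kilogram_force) 2.051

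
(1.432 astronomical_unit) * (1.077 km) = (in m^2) 2.307e+14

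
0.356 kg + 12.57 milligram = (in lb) 0.7849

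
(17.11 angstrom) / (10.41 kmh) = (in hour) 1.644e-13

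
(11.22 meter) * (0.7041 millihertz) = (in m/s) 0.0079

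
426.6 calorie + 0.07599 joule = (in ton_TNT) 4.266e-07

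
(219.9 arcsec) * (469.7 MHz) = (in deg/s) 2.869e+07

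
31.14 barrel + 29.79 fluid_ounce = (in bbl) 31.15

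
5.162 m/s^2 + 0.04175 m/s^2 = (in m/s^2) 5.204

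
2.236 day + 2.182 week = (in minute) 2.521e+04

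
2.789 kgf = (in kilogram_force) 2.789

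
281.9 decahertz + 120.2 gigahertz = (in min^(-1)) 7.212e+12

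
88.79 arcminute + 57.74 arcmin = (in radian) 0.04262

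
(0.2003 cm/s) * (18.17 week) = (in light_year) 2.327e-12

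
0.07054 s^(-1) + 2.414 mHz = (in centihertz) 7.295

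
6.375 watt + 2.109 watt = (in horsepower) 0.01138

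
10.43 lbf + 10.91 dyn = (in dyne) 4.64e+06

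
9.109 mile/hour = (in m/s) 4.072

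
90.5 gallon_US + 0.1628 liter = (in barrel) 2.156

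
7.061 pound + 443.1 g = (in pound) 8.038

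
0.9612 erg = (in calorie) 2.297e-08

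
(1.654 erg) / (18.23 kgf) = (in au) 6.184e-21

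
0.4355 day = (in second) 3.763e+04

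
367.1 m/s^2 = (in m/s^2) 367.1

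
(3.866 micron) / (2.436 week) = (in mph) 5.87e-12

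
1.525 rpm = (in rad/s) 0.1597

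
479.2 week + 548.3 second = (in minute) 4.83e+06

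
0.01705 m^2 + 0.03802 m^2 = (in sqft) 0.5928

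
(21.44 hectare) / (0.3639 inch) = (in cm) 2.32e+09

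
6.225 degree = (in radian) 0.1086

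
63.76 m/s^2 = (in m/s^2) 63.76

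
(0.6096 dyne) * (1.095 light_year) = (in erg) 6.315e+17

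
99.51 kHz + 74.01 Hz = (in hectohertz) 995.8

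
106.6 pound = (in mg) 4.835e+07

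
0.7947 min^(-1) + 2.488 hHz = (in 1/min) 1.493e+04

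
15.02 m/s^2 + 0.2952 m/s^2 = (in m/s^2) 15.32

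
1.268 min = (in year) 2.412e-06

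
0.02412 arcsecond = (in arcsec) 0.02412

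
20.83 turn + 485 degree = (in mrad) 1.393e+05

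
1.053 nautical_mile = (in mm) 1.95e+06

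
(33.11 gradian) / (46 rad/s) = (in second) 0.01131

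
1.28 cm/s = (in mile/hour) 0.02863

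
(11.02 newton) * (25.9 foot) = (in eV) 5.43e+20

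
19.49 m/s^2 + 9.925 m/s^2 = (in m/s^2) 29.41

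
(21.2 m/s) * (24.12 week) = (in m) 3.093e+08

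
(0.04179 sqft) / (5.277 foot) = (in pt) 6.842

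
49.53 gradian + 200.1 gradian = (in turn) 0.6241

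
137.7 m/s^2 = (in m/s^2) 137.7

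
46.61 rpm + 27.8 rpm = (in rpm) 74.41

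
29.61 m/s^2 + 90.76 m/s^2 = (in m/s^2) 120.4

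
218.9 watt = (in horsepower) 0.2935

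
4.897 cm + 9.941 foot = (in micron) 3.079e+06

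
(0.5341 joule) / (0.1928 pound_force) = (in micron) 6.228e+05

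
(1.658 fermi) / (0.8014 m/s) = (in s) 2.069e-15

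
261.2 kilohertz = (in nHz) 2.612e+14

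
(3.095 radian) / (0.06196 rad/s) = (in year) 1.584e-06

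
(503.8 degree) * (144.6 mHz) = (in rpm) 12.14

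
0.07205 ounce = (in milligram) 2043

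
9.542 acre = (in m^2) 3.862e+04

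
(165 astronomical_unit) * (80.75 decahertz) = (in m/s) 1.993e+16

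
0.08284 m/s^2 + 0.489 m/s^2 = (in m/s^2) 0.5718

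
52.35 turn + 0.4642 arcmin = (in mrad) 3.289e+05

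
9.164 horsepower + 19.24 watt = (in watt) 6853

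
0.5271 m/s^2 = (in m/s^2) 0.5271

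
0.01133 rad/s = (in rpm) 0.1082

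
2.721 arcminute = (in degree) 0.04535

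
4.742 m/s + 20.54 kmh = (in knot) 20.31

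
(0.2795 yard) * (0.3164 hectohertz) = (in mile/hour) 18.09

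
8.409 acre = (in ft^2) 3.663e+05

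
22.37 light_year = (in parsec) 6.859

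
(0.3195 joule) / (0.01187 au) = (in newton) 1.799e-10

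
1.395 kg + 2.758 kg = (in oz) 146.5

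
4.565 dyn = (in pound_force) 1.026e-05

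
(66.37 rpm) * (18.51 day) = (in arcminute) 3.821e+10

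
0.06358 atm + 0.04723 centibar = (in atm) 0.06405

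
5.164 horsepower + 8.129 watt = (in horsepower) 5.175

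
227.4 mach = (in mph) 1.732e+05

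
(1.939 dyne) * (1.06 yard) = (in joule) 1.879e-05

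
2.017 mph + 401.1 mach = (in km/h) 4.917e+05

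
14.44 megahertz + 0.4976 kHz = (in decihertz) 1.444e+08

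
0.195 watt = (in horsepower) 0.0002615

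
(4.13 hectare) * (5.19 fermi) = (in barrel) 1.348e-09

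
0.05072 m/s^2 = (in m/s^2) 0.05072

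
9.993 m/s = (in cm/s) 999.3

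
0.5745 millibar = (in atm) 0.000567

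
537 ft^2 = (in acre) 0.01233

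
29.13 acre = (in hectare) 11.79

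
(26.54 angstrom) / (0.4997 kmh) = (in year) 6.063e-16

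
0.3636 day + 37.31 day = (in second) 3.255e+06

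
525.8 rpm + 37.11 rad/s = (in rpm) 880.2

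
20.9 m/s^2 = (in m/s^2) 20.9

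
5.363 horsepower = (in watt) 3999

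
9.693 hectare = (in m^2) 9.693e+04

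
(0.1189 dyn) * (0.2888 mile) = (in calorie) 0.0001321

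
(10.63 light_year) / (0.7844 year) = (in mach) 1.194e+07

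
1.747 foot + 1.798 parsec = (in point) 1.573e+20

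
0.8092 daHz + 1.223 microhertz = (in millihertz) 8092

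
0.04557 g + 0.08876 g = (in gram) 0.1343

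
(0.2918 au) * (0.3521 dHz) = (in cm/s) 1.537e+11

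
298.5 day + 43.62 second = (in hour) 7164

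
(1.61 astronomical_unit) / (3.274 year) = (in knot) 4534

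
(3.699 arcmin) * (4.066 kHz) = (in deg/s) 250.7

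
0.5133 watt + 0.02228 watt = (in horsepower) 0.0007182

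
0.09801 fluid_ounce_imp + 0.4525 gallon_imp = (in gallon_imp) 0.4531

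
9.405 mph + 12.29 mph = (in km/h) 34.91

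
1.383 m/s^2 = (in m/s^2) 1.383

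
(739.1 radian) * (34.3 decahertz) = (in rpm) 2.421e+06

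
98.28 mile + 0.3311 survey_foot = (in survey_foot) 5.189e+05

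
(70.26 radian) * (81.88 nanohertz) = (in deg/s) 0.0003296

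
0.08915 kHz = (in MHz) 8.915e-05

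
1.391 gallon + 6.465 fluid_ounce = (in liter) 5.457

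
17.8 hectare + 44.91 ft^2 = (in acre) 43.99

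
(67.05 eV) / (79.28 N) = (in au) 9.058e-31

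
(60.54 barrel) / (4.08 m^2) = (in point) 6687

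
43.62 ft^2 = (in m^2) 4.052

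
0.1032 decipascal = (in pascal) 0.01032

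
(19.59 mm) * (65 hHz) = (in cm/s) 1.273e+04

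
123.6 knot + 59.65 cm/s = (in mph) 143.6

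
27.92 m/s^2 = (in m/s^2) 27.92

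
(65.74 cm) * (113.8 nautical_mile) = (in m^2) 1.386e+05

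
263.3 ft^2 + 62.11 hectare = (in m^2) 6.211e+05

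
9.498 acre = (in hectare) 3.844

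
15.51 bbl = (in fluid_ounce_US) 8.338e+04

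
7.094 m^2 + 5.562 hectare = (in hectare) 5.563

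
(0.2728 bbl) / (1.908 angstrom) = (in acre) 5.617e+04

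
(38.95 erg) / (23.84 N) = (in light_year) 1.727e-23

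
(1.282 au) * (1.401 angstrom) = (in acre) 0.006639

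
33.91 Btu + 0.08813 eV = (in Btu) 33.91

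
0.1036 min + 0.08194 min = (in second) 11.13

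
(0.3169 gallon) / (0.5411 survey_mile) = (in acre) 3.404e-10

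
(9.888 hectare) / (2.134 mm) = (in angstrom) 4.634e+17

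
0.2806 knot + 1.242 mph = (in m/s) 0.6996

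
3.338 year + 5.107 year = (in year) 8.445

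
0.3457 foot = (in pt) 298.7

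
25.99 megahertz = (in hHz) 2.599e+05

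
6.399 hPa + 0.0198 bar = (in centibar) 2.62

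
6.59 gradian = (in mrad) 103.5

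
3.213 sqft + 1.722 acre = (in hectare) 0.6969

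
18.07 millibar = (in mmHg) 13.55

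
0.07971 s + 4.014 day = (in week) 0.5734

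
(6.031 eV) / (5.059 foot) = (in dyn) 6.266e-14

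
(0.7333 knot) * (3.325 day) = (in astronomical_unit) 7.244e-07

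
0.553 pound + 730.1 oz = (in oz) 738.9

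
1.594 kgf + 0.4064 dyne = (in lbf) 3.514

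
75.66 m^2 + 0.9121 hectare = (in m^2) 9197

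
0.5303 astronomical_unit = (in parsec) 2.571e-06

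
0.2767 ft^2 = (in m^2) 0.02571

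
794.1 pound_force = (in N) 3532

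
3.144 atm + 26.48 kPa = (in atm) 3.405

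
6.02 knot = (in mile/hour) 6.928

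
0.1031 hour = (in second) 371.2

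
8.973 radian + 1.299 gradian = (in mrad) 8993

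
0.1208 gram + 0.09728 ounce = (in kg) 0.002879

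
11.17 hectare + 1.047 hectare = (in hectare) 12.22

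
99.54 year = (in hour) 8.72e+05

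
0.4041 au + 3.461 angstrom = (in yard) 6.611e+10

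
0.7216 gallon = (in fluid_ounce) 92.36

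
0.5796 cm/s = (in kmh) 0.02087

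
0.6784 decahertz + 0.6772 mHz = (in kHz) 0.006785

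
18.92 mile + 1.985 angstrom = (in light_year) 3.218e-12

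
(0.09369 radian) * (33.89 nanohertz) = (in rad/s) 3.175e-09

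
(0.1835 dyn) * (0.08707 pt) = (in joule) 5.636e-11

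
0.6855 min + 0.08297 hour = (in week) 0.0005619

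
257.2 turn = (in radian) 1616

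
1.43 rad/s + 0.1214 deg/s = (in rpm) 13.68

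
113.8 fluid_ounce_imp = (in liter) 3.233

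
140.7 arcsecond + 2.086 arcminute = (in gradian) 0.08206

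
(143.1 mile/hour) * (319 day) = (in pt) 4.998e+12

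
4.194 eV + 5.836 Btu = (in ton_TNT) 1.472e-06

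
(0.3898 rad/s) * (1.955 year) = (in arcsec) 4.957e+12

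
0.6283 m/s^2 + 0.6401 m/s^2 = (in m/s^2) 1.268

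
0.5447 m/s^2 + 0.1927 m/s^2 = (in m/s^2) 0.7374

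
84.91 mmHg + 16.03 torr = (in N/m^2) 1.346e+04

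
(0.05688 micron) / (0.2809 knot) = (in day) 4.556e-12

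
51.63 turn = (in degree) 1.859e+04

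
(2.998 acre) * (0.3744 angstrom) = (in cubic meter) 4.542e-07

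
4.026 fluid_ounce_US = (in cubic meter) 0.0001191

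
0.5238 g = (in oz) 0.01848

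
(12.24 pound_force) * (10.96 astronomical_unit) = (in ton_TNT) 2.134e+04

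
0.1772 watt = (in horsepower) 0.0002376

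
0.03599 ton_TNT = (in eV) 9.399e+26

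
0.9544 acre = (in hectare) 0.3862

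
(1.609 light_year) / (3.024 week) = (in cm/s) 8.323e+11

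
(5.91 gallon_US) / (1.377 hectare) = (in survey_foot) 5.33e-06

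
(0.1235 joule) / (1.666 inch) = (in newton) 2.918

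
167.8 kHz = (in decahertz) 1.678e+04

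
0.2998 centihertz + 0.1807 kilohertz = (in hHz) 1.807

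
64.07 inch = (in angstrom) 1.627e+10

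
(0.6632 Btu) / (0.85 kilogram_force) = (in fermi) 8.394e+16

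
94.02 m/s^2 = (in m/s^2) 94.02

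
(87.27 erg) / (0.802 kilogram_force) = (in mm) 0.00111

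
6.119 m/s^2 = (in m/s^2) 6.119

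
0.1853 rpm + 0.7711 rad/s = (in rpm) 7.549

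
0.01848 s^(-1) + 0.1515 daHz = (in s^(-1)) 1.533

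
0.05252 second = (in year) 1.665e-09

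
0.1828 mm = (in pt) 0.5182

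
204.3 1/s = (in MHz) 0.0002043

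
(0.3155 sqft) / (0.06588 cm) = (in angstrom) 4.449e+11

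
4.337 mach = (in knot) 2871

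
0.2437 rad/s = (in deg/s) 13.96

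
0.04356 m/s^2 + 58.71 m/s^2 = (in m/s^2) 58.75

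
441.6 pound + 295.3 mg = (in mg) 2.003e+08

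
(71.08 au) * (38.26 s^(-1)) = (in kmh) 1.465e+15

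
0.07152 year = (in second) 2.255e+06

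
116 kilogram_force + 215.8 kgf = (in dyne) 3.254e+08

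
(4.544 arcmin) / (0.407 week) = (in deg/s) 3.077e-07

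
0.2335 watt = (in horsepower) 0.0003131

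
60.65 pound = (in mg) 2.751e+07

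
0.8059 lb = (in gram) 365.6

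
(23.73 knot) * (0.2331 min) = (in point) 4.84e+05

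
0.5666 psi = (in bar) 0.03907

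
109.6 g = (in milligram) 1.096e+05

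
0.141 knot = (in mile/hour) 0.1623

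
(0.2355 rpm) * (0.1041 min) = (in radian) 0.154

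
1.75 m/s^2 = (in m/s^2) 1.75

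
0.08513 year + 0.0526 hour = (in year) 0.08514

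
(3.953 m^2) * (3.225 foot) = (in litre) 3886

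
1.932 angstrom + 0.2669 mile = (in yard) 469.7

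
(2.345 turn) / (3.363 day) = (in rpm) 0.0004842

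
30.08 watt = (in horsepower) 0.04034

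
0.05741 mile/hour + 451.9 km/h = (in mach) 0.3687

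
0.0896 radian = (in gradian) 5.704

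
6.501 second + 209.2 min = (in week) 0.02076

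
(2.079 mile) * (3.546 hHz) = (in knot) 2.306e+06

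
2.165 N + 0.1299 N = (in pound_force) 0.5159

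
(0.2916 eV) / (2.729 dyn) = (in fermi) 1.712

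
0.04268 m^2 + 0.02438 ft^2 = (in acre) 1.111e-05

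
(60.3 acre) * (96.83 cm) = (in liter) 2.363e+08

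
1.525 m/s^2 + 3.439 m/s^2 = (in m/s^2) 4.964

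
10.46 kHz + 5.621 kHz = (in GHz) 1.608e-05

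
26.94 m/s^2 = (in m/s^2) 26.94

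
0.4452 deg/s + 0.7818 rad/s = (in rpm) 7.54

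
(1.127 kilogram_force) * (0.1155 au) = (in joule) 1.91e+11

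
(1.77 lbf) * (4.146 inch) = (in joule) 0.8291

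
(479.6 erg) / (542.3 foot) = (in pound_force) 6.523e-08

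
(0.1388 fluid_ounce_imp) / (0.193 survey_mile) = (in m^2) 1.27e-08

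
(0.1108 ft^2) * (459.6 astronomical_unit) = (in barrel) 4.452e+12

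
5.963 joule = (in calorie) 1.425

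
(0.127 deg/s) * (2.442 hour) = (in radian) 19.49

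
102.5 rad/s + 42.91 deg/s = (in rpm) 986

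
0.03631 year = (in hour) 318.1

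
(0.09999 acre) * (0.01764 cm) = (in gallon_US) 18.86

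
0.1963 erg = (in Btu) 1.861e-11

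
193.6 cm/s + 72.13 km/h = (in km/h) 79.1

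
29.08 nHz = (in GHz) 2.908e-17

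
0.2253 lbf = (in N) 1.002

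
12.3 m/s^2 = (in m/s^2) 12.3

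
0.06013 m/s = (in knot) 0.1169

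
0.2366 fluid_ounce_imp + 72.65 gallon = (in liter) 275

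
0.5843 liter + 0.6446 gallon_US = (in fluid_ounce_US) 102.3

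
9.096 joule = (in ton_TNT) 2.174e-09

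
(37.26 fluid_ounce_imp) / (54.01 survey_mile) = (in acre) 3.01e-12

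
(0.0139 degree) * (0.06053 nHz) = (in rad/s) 1.468e-14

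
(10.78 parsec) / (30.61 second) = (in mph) 2.431e+16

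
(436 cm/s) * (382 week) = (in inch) 3.966e+10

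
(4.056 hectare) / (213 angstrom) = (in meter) 1.904e+12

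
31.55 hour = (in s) 1.136e+05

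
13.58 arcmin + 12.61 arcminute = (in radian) 0.007618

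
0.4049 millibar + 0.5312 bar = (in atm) 0.5247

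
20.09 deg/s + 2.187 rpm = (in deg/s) 33.21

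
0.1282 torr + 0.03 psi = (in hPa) 2.239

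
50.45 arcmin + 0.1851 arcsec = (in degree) 0.8409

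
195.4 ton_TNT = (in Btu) 7.749e+08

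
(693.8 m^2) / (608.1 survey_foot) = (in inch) 147.4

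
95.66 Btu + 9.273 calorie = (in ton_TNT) 2.413e-05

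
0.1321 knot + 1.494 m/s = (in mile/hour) 3.494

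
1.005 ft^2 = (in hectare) 9.337e-06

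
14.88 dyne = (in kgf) 1.517e-05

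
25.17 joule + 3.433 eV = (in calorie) 6.016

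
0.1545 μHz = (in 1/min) 9.27e-06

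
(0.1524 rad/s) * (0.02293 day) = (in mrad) 3.019e+05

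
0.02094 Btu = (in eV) 1.379e+20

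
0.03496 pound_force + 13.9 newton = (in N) 14.06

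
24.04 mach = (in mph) 1.831e+04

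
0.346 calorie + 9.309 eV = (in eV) 9.036e+18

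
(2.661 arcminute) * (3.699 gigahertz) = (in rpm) 2.734e+07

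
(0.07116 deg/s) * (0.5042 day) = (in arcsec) 1.116e+07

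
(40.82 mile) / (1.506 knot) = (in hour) 23.55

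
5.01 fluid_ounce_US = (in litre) 0.1482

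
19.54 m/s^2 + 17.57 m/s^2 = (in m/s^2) 37.11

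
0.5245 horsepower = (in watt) 391.1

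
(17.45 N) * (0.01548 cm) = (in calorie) 0.0006456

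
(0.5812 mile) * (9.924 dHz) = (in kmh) 3342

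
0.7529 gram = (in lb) 0.00166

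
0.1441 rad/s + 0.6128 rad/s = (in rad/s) 0.7569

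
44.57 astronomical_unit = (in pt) 1.89e+16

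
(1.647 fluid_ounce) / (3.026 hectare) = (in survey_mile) 1e-12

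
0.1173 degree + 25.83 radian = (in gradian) 1645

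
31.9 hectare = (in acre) 78.83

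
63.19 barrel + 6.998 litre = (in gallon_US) 2656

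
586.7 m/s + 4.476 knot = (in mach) 1.73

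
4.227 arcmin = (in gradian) 0.07828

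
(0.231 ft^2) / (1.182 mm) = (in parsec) 5.884e-16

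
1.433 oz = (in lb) 0.08956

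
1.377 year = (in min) 7.238e+05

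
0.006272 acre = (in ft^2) 273.2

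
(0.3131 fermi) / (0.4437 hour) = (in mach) 5.757e-22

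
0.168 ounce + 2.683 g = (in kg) 0.007446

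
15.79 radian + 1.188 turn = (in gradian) 1480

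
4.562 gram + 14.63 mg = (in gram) 4.577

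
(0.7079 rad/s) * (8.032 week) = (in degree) 1.97e+08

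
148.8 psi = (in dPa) 1.026e+07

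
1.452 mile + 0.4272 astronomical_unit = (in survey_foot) 2.097e+11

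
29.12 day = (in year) 0.07978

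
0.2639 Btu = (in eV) 1.738e+21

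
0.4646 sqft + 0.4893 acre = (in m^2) 1980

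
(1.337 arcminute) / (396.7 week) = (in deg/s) 9.288e-11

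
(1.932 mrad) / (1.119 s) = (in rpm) 0.01649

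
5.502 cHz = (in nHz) 5.502e+07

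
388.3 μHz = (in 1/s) 0.0003883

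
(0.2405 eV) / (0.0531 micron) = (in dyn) 7.257e-08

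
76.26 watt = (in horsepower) 0.1023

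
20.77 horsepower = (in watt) 1.549e+04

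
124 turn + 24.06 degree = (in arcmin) 2.68e+06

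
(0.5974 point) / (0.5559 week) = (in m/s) 6.268e-10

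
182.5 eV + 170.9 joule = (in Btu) 0.162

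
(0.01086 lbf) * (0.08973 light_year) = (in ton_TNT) 9801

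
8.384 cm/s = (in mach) 0.0002462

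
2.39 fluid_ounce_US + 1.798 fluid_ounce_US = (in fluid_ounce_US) 4.188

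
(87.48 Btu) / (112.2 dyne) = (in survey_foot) 2.699e+08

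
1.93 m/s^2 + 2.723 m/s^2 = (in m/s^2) 4.653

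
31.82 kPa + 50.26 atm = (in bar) 51.24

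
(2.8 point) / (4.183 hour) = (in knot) 1.275e-07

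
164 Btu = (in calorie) 4.135e+04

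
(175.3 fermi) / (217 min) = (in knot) 2.617e-17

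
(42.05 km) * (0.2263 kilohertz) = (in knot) 1.85e+07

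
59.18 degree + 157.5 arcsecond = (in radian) 1.034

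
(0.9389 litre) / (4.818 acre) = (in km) 4.815e-11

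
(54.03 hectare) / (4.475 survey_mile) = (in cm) 7502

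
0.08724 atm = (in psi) 1.282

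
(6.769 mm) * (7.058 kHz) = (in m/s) 47.78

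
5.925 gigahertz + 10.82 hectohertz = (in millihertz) 5.925e+12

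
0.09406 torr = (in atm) 0.0001238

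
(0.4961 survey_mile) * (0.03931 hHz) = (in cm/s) 3.138e+05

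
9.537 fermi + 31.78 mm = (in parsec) 1.03e-18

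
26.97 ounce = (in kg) 0.7646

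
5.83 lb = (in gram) 2644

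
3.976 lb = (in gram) 1803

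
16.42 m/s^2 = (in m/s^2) 16.42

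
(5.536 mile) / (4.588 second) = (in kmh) 6991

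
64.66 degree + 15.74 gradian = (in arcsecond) 2.838e+05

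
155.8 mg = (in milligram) 155.8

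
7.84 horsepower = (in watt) 5846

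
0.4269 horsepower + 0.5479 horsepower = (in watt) 726.9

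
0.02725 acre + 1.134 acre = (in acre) 1.161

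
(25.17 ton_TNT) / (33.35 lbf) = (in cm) 7.099e+10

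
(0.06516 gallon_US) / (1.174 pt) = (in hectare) 5.956e-05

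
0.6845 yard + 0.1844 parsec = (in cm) 5.69e+17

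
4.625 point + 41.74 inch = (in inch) 41.8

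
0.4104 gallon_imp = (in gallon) 0.4929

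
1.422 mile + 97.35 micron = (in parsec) 7.416e-14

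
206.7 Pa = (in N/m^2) 206.7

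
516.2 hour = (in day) 21.51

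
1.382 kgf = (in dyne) 1.355e+06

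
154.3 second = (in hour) 0.04286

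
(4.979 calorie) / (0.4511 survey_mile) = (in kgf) 0.002926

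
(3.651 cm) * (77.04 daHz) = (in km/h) 101.3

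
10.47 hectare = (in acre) 25.87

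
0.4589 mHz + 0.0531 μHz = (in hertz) 0.000459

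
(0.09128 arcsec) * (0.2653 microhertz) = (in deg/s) 6.727e-12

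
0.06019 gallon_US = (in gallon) 0.06019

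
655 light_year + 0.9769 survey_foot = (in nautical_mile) 3.346e+15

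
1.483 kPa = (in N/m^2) 1483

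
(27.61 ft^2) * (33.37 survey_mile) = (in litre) 1.378e+08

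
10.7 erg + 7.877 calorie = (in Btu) 0.03124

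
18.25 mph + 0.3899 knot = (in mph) 18.7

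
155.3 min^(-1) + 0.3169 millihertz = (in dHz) 25.89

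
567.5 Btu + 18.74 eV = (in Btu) 567.5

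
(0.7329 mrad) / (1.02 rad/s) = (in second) 0.0007185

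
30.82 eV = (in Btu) 4.68e-21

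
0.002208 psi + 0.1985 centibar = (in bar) 0.002137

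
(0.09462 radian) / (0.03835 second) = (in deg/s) 141.4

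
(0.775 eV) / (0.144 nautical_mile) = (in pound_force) 1.047e-22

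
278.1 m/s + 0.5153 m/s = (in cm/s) 2.786e+04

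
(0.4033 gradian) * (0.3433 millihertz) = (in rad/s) 2.175e-06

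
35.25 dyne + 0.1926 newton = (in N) 0.193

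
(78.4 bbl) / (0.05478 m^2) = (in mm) 2.275e+05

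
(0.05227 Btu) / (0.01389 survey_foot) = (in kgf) 1328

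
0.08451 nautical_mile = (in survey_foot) 513.5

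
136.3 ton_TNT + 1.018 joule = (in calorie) 1.363e+11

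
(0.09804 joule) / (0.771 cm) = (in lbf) 2.859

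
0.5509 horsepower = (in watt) 410.8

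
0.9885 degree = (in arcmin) 59.31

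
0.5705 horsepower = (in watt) 425.4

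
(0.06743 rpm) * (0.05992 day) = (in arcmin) 1.257e+05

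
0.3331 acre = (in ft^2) 1.451e+04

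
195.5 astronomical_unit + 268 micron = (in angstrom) 2.925e+23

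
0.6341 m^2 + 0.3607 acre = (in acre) 0.3609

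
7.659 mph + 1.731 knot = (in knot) 8.386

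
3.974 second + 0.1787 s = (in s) 4.153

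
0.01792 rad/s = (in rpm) 0.1711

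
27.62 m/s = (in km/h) 99.43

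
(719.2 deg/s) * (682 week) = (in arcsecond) 1.068e+15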